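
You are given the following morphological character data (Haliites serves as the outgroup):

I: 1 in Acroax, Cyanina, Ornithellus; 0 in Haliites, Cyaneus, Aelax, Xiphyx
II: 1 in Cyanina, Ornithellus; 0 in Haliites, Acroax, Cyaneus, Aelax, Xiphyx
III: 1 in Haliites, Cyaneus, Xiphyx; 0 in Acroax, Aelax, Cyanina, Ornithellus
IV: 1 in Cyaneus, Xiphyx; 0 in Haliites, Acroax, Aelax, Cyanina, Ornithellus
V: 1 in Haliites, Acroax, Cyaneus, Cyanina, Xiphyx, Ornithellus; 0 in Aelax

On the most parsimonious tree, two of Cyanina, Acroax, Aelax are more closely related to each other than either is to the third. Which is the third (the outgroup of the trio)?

Aelax

Character polarity is set by the outgroup: the derived state is whichever differs from the outgroup's state, so for III, V the derived state is '0', and for the remaining characters it is '1'.
I (derived state '1') is shared by Acroax, Cyanina, and Ornithellus — a synapomorphy uniting that clade.
II: derived state '1' in Cyanina and Ornithellus only — synapomorphy for {Cyanina, Ornithellus}.
Only Acroax, Aelax, Cyanina, and Ornithellus show the derived state '0' for III, supporting them as a clade.
Only Cyaneus and Xiphyx show the derived state '1' for IV, supporting them as a clade.
V (derived state '0') is unique to Aelax (autapomorphy; uninformative for grouping).
Most parsimonious ingroup topology: (((Acroax,(Cyanina,Ornithellus)),Aelax),(Cyaneus,Xiphyx)).
Acroax and Cyanina share a more recent common ancestor with each other than either does with Aelax, so Aelax is the least closely related of the three.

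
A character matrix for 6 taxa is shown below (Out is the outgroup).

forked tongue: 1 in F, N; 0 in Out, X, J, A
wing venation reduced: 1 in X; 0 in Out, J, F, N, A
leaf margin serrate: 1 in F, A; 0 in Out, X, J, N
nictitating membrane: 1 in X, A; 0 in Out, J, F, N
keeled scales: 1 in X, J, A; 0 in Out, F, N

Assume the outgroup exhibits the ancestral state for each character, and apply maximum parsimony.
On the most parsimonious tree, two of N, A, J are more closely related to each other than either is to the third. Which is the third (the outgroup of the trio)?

The outgroup has state '0' for every character, so '1' is the derived state throughout.
forked tongue (derived state '1') is shared by F and N — a synapomorphy uniting that clade.
wing venation reduced: derived state '1' in X only — an autapomorphy, so it tells us nothing about relationships among taxa.
leaf margin serrate groups A and F, which is incompatible with the clades supported by the remaining characters; treating it as convergent (homoplasy) costs fewer steps than any alternative tree.
nictitating membrane (derived state '1') is shared by A and X — a synapomorphy uniting that clade.
keeled scales (derived state '1') is shared by A, J, and X — a synapomorphy uniting that clade.
Most parsimonious ingroup topology: (((X,A),J),(F,N)).
J and A share a more recent common ancestor with each other than either does with N, so N is the least closely related of the three.

N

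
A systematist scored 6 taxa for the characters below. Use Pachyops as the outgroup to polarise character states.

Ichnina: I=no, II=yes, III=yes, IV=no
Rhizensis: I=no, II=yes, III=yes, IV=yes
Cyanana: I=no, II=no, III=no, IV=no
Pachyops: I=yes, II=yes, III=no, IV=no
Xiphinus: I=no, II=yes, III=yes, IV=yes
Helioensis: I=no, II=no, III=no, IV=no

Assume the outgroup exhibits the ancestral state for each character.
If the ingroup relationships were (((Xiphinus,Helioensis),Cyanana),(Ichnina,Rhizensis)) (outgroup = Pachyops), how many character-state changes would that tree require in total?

7

Map each character onto (((Xiphinus,Helioensis),Cyanana),(Ichnina,Rhizensis)) (rooted by Pachyops) and count the minimum state changes it requires (Fitch parsimony):
I: 1; II: 2; III: 2; IV: 2.
Total tree length = 7.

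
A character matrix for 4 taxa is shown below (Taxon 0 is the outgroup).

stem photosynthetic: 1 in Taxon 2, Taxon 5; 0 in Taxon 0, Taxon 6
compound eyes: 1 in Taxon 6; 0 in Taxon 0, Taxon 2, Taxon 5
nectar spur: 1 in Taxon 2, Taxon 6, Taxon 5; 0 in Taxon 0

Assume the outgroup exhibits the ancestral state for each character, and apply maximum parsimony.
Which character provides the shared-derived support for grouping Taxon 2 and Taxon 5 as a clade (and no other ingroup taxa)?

stem photosynthetic

The outgroup has state '0' for every character, so '1' is the derived state throughout.
stem photosynthetic (derived state '1') is shared by Taxon 2 and Taxon 5 — a synapomorphy uniting that clade.
compound eyes: derived state '1' in Taxon 6 only — an autapomorphy, so it tells us nothing about relationships among taxa.
nectar spur (derived state '1') is shared by all ingroup taxa — unites the whole ingroup.
Most parsimonious ingroup topology: ((Taxon 2,Taxon 5),Taxon 6).
The clade {Taxon 2, Taxon 5} is supported by stem photosynthetic: its derived state '1' occurs in exactly those taxa and in no other taxon (including the outgroup).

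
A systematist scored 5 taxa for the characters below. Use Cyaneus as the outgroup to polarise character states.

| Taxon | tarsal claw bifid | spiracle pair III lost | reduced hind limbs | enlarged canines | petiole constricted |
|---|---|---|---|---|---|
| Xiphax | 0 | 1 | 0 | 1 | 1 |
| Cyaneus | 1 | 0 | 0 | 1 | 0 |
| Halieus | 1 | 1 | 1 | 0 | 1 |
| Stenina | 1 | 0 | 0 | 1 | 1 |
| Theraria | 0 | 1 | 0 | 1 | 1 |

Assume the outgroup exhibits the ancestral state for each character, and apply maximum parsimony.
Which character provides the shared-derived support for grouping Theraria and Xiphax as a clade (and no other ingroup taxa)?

Character polarity is set by the outgroup: the derived state is whichever differs from the outgroup's state, so for tarsal claw bifid, enlarged canines the derived state is '0', and for the remaining characters it is '1'.
Only Theraria and Xiphax show the derived state '0' for tarsal claw bifid, supporting them as a clade.
Only Halieus, Theraria, and Xiphax show the derived state '1' for spiracle pair III lost, supporting them as a clade.
reduced hind limbs: derived state '1' in Halieus only — an autapomorphy, so it tells us nothing about relationships among taxa.
enlarged canines (derived state '0') is unique to Halieus (autapomorphy; uninformative for grouping).
All ingroup taxa share the derived state '1' for petiole constricted; it defines the ingroup but does not resolve relationships within it.
Most parsimonious ingroup topology: (Stenina,((Theraria,Xiphax),Halieus)).
The clade {Theraria, Xiphax} is supported by tarsal claw bifid: its derived state '0' occurs in exactly those taxa and in no other taxon (including the outgroup).

tarsal claw bifid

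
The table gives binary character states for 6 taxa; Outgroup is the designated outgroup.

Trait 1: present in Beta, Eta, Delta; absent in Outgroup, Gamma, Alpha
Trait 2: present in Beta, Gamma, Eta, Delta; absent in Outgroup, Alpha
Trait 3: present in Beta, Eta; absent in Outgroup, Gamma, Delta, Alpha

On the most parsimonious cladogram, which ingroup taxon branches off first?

The outgroup has state 'absent' for every character, so 'present' is the derived state throughout.
Trait 1: derived state 'present' in Beta, Delta, and Eta only — synapomorphy for {Beta, Delta, Eta}.
Trait 2 (derived state 'present') is shared by Beta, Delta, Eta, and Gamma — a synapomorphy uniting that clade.
Trait 3: derived state 'present' in Beta and Eta only — synapomorphy for {Beta, Eta}.
Most parsimonious ingroup topology: ((((Beta,Eta),Delta),Gamma),Alpha).
Alpha is sister to the clade containing all other ingroup taxa, so it is the earliest-diverging (most basal) ingroup lineage.

Alpha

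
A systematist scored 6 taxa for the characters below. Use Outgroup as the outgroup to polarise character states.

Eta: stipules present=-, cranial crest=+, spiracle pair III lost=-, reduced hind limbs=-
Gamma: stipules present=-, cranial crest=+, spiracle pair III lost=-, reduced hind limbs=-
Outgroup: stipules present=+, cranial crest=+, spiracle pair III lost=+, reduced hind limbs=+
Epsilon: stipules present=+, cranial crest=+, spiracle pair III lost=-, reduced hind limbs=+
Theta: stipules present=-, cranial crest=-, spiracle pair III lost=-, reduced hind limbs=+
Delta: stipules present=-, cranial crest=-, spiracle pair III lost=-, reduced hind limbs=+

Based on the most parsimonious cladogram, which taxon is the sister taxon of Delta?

The outgroup has state '+' for every character, so '-' is the derived state throughout.
stipules present: derived state '-' in Delta, Eta, Gamma, and Theta only — synapomorphy for {Delta, Eta, Gamma, Theta}.
Only Delta and Theta show the derived state '-' for cranial crest, supporting them as a clade.
spiracle pair III lost (derived state '-') is shared by all ingroup taxa — unites the whole ingroup.
Only Eta and Gamma show the derived state '-' for reduced hind limbs, supporting them as a clade.
Most parsimonious ingroup topology: (((Delta,Theta),(Gamma,Eta)),Epsilon).
Delta and Theta form a cherry on this tree, so they are sister taxa.

Theta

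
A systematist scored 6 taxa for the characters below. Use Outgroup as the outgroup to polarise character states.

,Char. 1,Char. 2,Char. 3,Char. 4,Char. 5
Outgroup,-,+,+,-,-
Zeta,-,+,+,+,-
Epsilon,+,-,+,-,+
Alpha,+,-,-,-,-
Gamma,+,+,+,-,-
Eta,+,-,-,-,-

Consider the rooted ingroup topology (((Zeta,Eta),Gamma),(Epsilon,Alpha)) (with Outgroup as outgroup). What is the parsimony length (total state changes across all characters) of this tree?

8

Map each character onto (((Zeta,Eta),Gamma),(Epsilon,Alpha)) (rooted by Outgroup) and count the minimum state changes it requires (Fitch parsimony):
Char. 1: 2; Char. 2: 2; Char. 3: 2; Char. 4: 1; Char. 5: 1.
Total tree length = 8.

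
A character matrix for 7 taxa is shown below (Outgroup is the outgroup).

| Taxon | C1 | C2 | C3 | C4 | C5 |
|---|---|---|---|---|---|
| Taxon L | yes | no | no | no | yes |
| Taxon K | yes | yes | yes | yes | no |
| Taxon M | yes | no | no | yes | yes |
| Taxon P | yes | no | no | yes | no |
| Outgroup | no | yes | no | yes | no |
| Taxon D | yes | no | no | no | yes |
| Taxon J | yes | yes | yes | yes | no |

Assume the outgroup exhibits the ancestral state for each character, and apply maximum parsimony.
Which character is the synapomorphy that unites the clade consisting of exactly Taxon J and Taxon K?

C3

Character polarity is set by the outgroup: the derived state is whichever differs from the outgroup's state, so for C2, C4 the derived state is 'no', and for the remaining characters it is 'yes'.
C1 (derived state 'yes') is shared by all ingroup taxa — unites the whole ingroup.
C2 (derived state 'no') is shared by Taxon D, Taxon L, Taxon M, and Taxon P — a synapomorphy uniting that clade.
C3: derived state 'yes' in Taxon J and Taxon K only — synapomorphy for {Taxon J, Taxon K}.
Only Taxon D and Taxon L show the derived state 'no' for C4, supporting them as a clade.
Only Taxon D, Taxon L, and Taxon M show the derived state 'yes' for C5, supporting them as a clade.
Most parsimonious ingroup topology: (((Taxon M,(Taxon L,Taxon D)),Taxon P),(Taxon K,Taxon J)).
The clade {Taxon J, Taxon K} is supported by C3: its derived state 'yes' occurs in exactly those taxa and in no other taxon (including the outgroup).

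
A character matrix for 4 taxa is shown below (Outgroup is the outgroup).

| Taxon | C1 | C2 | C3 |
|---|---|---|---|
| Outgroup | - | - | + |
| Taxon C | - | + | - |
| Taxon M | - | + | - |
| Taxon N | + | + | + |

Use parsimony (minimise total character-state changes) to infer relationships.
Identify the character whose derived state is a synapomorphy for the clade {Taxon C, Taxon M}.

Character polarity is set by the outgroup: the derived state is whichever differs from the outgroup's state, so for C3 the derived state is '-', and for the remaining characters it is '+'.
C1: derived state '+' in Taxon N only — an autapomorphy, so it tells us nothing about relationships among taxa.
All ingroup taxa share the derived state '+' for C2; it defines the ingroup but does not resolve relationships within it.
Only Taxon C and Taxon M show the derived state '-' for C3, supporting them as a clade.
Most parsimonious ingroup topology: ((Taxon C,Taxon M),Taxon N).
The clade {Taxon C, Taxon M} is supported by C3: its derived state '-' occurs in exactly those taxa and in no other taxon (including the outgroup).

C3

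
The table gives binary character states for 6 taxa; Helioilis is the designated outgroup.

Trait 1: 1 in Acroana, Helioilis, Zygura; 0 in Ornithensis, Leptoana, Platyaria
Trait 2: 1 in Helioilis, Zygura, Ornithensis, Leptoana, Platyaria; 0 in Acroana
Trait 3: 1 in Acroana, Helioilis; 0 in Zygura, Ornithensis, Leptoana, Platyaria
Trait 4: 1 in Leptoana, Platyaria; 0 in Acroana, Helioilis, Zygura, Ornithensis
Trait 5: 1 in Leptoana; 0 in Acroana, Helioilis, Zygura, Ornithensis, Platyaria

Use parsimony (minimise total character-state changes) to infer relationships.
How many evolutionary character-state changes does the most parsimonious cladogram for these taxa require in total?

Character polarity is set by the outgroup: the derived state is whichever differs from the outgroup's state, so for Trait 1, Trait 2, Trait 3 the derived state is '0', and for the remaining characters it is '1'.
Only Leptoana, Ornithensis, and Platyaria show the derived state '0' for Trait 1, supporting them as a clade.
Trait 2: derived state '0' in Acroana only — an autapomorphy, so it tells us nothing about relationships among taxa.
Only Leptoana, Ornithensis, Platyaria, and Zygura show the derived state '0' for Trait 3, supporting them as a clade.
Trait 4 (derived state '1') is shared by Leptoana and Platyaria — a synapomorphy uniting that clade.
Trait 5: derived state '1' in Leptoana only — an autapomorphy, so it tells us nothing about relationships among taxa.
Most parsimonious ingroup topology: ((((Platyaria,Leptoana),Ornithensis),Zygura),Acroana).
Changes per character on this tree: Trait 1: 1; Trait 2: 1; Trait 3: 1; Trait 4: 1; Trait 5: 1.
Total = 5.

5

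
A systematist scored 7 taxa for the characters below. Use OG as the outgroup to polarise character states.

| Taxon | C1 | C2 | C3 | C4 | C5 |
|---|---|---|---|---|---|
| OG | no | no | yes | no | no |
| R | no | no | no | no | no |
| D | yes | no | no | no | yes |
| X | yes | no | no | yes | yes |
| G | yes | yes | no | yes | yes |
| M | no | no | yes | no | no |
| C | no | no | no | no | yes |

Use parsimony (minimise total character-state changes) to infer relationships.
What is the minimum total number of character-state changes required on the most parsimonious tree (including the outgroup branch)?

Character polarity is set by the outgroup: the derived state is whichever differs from the outgroup's state, so for C3 the derived state is 'no', and for the remaining characters it is 'yes'.
C1: derived state 'yes' in D, G, and X only — synapomorphy for {D, G, X}.
C2: derived state 'yes' in G only — an autapomorphy, so it tells us nothing about relationships among taxa.
C3 (derived state 'no') is shared by C, D, G, R, and X — a synapomorphy uniting that clade.
Only G and X show the derived state 'yes' for C4, supporting them as a clade.
C5: derived state 'yes' in C, D, G, and X only — synapomorphy for {C, D, G, X}.
Most parsimonious ingroup topology: ((R,(C,((G,X),D))),M).
Changes per character on this tree: C1: 1; C2: 1; C3: 1; C4: 1; C5: 1.
Total = 5.

5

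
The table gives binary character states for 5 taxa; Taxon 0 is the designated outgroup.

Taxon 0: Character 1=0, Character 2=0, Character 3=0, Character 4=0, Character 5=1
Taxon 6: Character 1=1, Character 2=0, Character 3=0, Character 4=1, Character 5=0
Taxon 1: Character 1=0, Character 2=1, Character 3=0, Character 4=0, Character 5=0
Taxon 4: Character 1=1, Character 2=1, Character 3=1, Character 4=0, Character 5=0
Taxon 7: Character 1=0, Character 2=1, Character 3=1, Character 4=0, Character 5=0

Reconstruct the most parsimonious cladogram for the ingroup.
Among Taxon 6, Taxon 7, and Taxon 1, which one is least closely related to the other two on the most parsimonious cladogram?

Character polarity is set by the outgroup: the derived state is whichever differs from the outgroup's state, so for Character 5 the derived state is '0', and for the remaining characters it is '1'.
Character 1 groups Taxon 4 and Taxon 6, which is incompatible with the clades supported by the remaining characters; treating it as convergent (homoplasy) costs fewer steps than any alternative tree.
Character 2: derived state '1' in Taxon 1, Taxon 4, and Taxon 7 only — synapomorphy for {Taxon 1, Taxon 4, Taxon 7}.
Only Taxon 4 and Taxon 7 show the derived state '1' for Character 3, supporting them as a clade.
Character 4 (derived state '1') is unique to Taxon 6 (autapomorphy; uninformative for grouping).
All ingroup taxa share the derived state '0' for Character 5; it defines the ingroup but does not resolve relationships within it.
Most parsimonious ingroup topology: (Taxon 6,(Taxon 1,(Taxon 4,Taxon 7))).
Taxon 1 and Taxon 7 share a more recent common ancestor with each other than either does with Taxon 6, so Taxon 6 is the least closely related of the three.

Taxon 6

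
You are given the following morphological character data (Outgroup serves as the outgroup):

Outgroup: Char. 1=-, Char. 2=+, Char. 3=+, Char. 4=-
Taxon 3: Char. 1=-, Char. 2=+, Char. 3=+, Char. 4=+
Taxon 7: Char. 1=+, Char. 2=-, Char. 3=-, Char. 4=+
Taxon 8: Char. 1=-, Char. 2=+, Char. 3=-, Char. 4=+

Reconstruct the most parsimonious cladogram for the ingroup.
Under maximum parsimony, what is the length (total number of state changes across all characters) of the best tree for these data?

Character polarity is set by the outgroup: the derived state is whichever differs from the outgroup's state, so for Char. 2, Char. 3 the derived state is '-', and for the remaining characters it is '+'.
Char. 1 (derived state '+') is unique to Taxon 7 (autapomorphy; uninformative for grouping).
Char. 2 (derived state '-') is unique to Taxon 7 (autapomorphy; uninformative for grouping).
Char. 3: derived state '-' in Taxon 7 and Taxon 8 only — synapomorphy for {Taxon 7, Taxon 8}.
All ingroup taxa share the derived state '+' for Char. 4; it defines the ingroup but does not resolve relationships within it.
Most parsimonious ingroup topology: (Taxon 3,(Taxon 7,Taxon 8)).
Changes per character on this tree: Char. 1: 1; Char. 2: 1; Char. 3: 1; Char. 4: 1.
Total = 4.

4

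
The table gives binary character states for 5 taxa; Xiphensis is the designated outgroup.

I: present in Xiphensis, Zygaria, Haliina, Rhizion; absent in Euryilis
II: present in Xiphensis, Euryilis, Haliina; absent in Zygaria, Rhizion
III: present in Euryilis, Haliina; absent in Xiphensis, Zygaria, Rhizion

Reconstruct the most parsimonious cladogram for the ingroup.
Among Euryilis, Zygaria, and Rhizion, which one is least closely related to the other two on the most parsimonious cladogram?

Euryilis

Character polarity is set by the outgroup: the derived state is whichever differs from the outgroup's state, so for I, II the derived state is 'absent', and for the remaining characters it is 'present'.
I (derived state 'absent') is unique to Euryilis (autapomorphy; uninformative for grouping).
II (derived state 'absent') is shared by Rhizion and Zygaria — a synapomorphy uniting that clade.
III: derived state 'present' in Euryilis and Haliina only — synapomorphy for {Euryilis, Haliina}.
Most parsimonious ingroup topology: ((Euryilis,Haliina),(Zygaria,Rhizion)).
Zygaria and Rhizion share a more recent common ancestor with each other than either does with Euryilis, so Euryilis is the least closely related of the three.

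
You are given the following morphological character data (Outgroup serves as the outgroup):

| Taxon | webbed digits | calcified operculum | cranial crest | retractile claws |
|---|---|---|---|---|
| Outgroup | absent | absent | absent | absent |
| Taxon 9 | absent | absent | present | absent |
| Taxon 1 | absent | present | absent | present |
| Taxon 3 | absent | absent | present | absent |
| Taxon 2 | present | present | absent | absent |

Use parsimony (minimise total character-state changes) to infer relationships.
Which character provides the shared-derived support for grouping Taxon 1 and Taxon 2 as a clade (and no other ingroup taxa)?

calcified operculum

The outgroup has state 'absent' for every character, so 'present' is the derived state throughout.
webbed digits (derived state 'present') is unique to Taxon 2 (autapomorphy; uninformative for grouping).
Only Taxon 1 and Taxon 2 show the derived state 'present' for calcified operculum, supporting them as a clade.
Only Taxon 3 and Taxon 9 show the derived state 'present' for cranial crest, supporting them as a clade.
retractile claws: derived state 'present' in Taxon 1 only — an autapomorphy, so it tells us nothing about relationships among taxa.
Most parsimonious ingroup topology: ((Taxon 9,Taxon 3),(Taxon 1,Taxon 2)).
The clade {Taxon 1, Taxon 2} is supported by calcified operculum: its derived state 'present' occurs in exactly those taxa and in no other taxon (including the outgroup).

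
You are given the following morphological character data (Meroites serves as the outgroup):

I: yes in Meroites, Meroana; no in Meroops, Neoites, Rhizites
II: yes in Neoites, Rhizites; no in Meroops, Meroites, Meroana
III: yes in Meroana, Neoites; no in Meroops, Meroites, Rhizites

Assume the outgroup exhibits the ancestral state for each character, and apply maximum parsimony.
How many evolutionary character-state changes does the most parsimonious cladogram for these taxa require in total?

Character polarity is set by the outgroup: the derived state is whichever differs from the outgroup's state, so for I the derived state is 'no', and for the remaining characters it is 'yes'.
I (derived state 'no') is shared by Meroops, Neoites, and Rhizites — a synapomorphy uniting that clade.
II: derived state 'yes' in Neoites and Rhizites only — synapomorphy for {Neoites, Rhizites}.
III (state 'yes') occurs in Meroana and Neoites but conflicts with the nesting implied by the other characters — most parsimoniously interpreted as homoplasy.
Most parsimonious ingroup topology: ((Meroops,(Neoites,Rhizites)),Meroana).
Changes per character on this tree: I: 1; II: 1; III: 2.
Total = 4.

4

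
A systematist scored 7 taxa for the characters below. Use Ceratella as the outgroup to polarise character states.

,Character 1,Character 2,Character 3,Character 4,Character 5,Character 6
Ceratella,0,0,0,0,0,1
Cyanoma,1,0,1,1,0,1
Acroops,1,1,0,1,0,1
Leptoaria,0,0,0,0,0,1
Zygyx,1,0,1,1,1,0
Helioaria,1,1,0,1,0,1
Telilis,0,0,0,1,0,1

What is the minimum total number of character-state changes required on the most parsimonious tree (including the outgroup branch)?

6

Character polarity is set by the outgroup: the derived state is whichever differs from the outgroup's state, so for Character 6 the derived state is '0', and for the remaining characters it is '1'.
Character 1: derived state '1' in Acroops, Cyanoma, Helioaria, and Zygyx only — synapomorphy for {Acroops, Cyanoma, Helioaria, Zygyx}.
Only Acroops and Helioaria show the derived state '1' for Character 2, supporting them as a clade.
Character 3 (derived state '1') is shared by Cyanoma and Zygyx — a synapomorphy uniting that clade.
Character 4 (derived state '1') is shared by Acroops, Cyanoma, Helioaria, Telilis, and Zygyx — a synapomorphy uniting that clade.
Character 5: derived state '1' in Zygyx only — an autapomorphy, so it tells us nothing about relationships among taxa.
Character 6: derived state '0' in Zygyx only — an autapomorphy, so it tells us nothing about relationships among taxa.
Most parsimonious ingroup topology: ((((Cyanoma,Zygyx),(Acroops,Helioaria)),Telilis),Leptoaria).
Changes per character on this tree: Character 1: 1; Character 2: 1; Character 3: 1; Character 4: 1; Character 5: 1; Character 6: 1.
Total = 6.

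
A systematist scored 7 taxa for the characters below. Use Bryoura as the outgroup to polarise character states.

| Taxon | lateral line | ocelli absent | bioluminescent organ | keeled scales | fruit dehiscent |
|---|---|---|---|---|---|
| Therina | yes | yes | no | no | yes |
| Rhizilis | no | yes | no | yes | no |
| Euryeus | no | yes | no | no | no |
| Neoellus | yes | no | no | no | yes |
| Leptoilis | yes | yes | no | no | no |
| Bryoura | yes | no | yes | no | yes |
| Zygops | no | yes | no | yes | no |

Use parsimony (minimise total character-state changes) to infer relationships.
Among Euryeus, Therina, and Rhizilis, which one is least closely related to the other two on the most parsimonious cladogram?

Therina

Character polarity is set by the outgroup: the derived state is whichever differs from the outgroup's state, so for lateral line, bioluminescent organ, fruit dehiscent the derived state is 'no', and for the remaining characters it is 'yes'.
lateral line: derived state 'no' in Euryeus, Rhizilis, and Zygops only — synapomorphy for {Euryeus, Rhizilis, Zygops}.
ocelli absent (derived state 'yes') is shared by Euryeus, Leptoilis, Rhizilis, Therina, and Zygops — a synapomorphy uniting that clade.
bioluminescent organ (derived state 'no') is shared by all ingroup taxa — unites the whole ingroup.
keeled scales: derived state 'yes' in Rhizilis and Zygops only — synapomorphy for {Rhizilis, Zygops}.
Only Euryeus, Leptoilis, Rhizilis, and Zygops show the derived state 'no' for fruit dehiscent, supporting them as a clade.
Most parsimonious ingroup topology: (Neoellus,((Leptoilis,((Rhizilis,Zygops),Euryeus)),Therina)).
Euryeus and Rhizilis share a more recent common ancestor with each other than either does with Therina, so Therina is the least closely related of the three.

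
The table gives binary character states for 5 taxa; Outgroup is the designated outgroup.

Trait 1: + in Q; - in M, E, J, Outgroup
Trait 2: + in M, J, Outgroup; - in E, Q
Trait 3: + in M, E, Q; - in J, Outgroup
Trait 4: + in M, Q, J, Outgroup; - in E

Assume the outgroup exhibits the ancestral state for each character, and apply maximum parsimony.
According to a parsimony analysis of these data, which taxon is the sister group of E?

Q

Character polarity is set by the outgroup: the derived state is whichever differs from the outgroup's state, so for Trait 2, Trait 4 the derived state is '-', and for the remaining characters it is '+'.
Trait 1: derived state '+' in Q only — an autapomorphy, so it tells us nothing about relationships among taxa.
Trait 2 (derived state '-') is shared by E and Q — a synapomorphy uniting that clade.
Only E, M, and Q show the derived state '+' for Trait 3, supporting them as a clade.
Trait 4 (derived state '-') is unique to E (autapomorphy; uninformative for grouping).
Most parsimonious ingroup topology: (((E,Q),M),J).
E and Q form a cherry on this tree, so they are sister taxa.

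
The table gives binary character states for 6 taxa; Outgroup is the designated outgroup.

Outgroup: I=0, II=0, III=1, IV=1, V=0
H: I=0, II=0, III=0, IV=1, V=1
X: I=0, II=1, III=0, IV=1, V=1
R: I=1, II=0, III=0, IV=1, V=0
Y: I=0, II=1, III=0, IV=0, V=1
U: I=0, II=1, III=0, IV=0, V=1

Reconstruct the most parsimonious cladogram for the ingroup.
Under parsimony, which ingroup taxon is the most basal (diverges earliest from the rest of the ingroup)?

R

Character polarity is set by the outgroup: the derived state is whichever differs from the outgroup's state, so for III, IV the derived state is '0', and for the remaining characters it is '1'.
I: derived state '1' in R only — an autapomorphy, so it tells us nothing about relationships among taxa.
II (derived state '1') is shared by U, X, and Y — a synapomorphy uniting that clade.
All ingroup taxa share the derived state '0' for III; it defines the ingroup but does not resolve relationships within it.
Only U and Y show the derived state '0' for IV, supporting them as a clade.
V: derived state '1' in H, U, X, and Y only — synapomorphy for {H, U, X, Y}.
Most parsimonious ingroup topology: ((H,(X,(Y,U))),R).
R is sister to the clade containing all other ingroup taxa, so it is the earliest-diverging (most basal) ingroup lineage.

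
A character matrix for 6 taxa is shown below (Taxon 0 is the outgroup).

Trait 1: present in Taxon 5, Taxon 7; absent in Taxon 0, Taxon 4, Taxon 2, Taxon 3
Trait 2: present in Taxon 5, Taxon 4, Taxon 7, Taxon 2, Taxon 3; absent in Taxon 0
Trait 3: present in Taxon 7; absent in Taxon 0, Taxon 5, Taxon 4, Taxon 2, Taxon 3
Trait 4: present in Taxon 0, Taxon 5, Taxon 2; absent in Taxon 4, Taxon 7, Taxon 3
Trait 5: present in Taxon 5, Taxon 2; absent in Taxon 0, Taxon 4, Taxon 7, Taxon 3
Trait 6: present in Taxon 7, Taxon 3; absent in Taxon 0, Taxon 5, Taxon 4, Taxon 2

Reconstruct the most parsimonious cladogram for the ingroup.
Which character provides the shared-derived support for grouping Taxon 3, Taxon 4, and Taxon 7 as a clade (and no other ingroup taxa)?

Character polarity is set by the outgroup: the derived state is whichever differs from the outgroup's state, so for Trait 4 the derived state is 'absent', and for the remaining characters it is 'present'.
Trait 1 groups Taxon 5 and Taxon 7, which is incompatible with the clades supported by the remaining characters; treating it as convergent (homoplasy) costs fewer steps than any alternative tree.
All ingroup taxa share the derived state 'present' for Trait 2; it defines the ingroup but does not resolve relationships within it.
Trait 3 (derived state 'present') is unique to Taxon 7 (autapomorphy; uninformative for grouping).
Trait 4 (derived state 'absent') is shared by Taxon 3, Taxon 4, and Taxon 7 — a synapomorphy uniting that clade.
Only Taxon 2 and Taxon 5 show the derived state 'present' for Trait 5, supporting them as a clade.
Trait 6: derived state 'present' in Taxon 3 and Taxon 7 only — synapomorphy for {Taxon 3, Taxon 7}.
Most parsimonious ingroup topology: ((Taxon 5,Taxon 2),(Taxon 4,(Taxon 7,Taxon 3))).
The clade {Taxon 3, Taxon 4, Taxon 7} is supported by Trait 4: its derived state 'absent' occurs in exactly those taxa and in no other taxon (including the outgroup).

Trait 4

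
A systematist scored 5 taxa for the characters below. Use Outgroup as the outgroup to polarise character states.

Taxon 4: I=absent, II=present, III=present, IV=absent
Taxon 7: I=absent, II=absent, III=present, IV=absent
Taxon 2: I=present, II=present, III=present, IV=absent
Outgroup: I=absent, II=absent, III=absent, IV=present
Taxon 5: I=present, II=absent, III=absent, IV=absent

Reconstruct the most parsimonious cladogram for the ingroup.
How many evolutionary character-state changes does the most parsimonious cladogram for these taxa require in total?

5

Character polarity is set by the outgroup: the derived state is whichever differs from the outgroup's state, so for IV the derived state is 'absent', and for the remaining characters it is 'present'.
I (state 'present') occurs in Taxon 2 and Taxon 5 but conflicts with the nesting implied by the other characters — most parsimoniously interpreted as homoplasy.
II: derived state 'present' in Taxon 2 and Taxon 4 only — synapomorphy for {Taxon 2, Taxon 4}.
III: derived state 'present' in Taxon 2, Taxon 4, and Taxon 7 only — synapomorphy for {Taxon 2, Taxon 4, Taxon 7}.
All ingroup taxa share the derived state 'absent' for IV; it defines the ingroup but does not resolve relationships within it.
Most parsimonious ingroup topology: ((Taxon 7,(Taxon 4,Taxon 2)),Taxon 5).
Changes per character on this tree: I: 2; II: 1; III: 1; IV: 1.
Total = 5.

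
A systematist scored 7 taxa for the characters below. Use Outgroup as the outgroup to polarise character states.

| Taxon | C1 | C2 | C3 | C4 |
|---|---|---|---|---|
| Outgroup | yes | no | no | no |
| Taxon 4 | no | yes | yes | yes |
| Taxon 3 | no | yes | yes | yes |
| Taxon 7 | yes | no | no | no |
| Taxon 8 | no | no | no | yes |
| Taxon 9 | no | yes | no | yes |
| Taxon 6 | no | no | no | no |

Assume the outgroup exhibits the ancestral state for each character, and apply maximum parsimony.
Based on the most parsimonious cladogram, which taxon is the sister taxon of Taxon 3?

Taxon 4

Character polarity is set by the outgroup: the derived state is whichever differs from the outgroup's state, so for C1 the derived state is 'no', and for the remaining characters it is 'yes'.
C1: derived state 'no' in Taxon 3, Taxon 4, Taxon 6, Taxon 8, and Taxon 9 only — synapomorphy for {Taxon 3, Taxon 4, Taxon 6, Taxon 8, Taxon 9}.
Only Taxon 3, Taxon 4, and Taxon 9 show the derived state 'yes' for C2, supporting them as a clade.
Only Taxon 3 and Taxon 4 show the derived state 'yes' for C3, supporting them as a clade.
C4: derived state 'yes' in Taxon 3, Taxon 4, Taxon 8, and Taxon 9 only — synapomorphy for {Taxon 3, Taxon 4, Taxon 8, Taxon 9}.
Most parsimonious ingroup topology: (((((Taxon 4,Taxon 3),Taxon 9),Taxon 8),Taxon 6),Taxon 7).
Taxon 3 and Taxon 4 form a cherry on this tree, so they are sister taxa.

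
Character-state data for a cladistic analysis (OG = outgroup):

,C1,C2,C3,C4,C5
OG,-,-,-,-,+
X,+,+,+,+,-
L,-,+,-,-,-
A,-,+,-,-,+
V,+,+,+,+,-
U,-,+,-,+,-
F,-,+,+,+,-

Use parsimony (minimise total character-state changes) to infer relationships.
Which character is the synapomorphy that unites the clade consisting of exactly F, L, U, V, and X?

Character polarity is set by the outgroup: the derived state is whichever differs from the outgroup's state, so for C5 the derived state is '-', and for the remaining characters it is '+'.
C1 (derived state '+') is shared by V and X — a synapomorphy uniting that clade.
C2 (derived state '+') is shared by all ingroup taxa — unites the whole ingroup.
C3 (derived state '+') is shared by F, V, and X — a synapomorphy uniting that clade.
C4: derived state '+' in F, U, V, and X only — synapomorphy for {F, U, V, X}.
C5 (derived state '-') is shared by F, L, U, V, and X — a synapomorphy uniting that clade.
Most parsimonious ingroup topology: (((((X,V),F),U),L),A).
The clade {F, L, U, V, X} is supported by C5: its derived state '-' occurs in exactly those taxa and in no other taxon (including the outgroup).

C5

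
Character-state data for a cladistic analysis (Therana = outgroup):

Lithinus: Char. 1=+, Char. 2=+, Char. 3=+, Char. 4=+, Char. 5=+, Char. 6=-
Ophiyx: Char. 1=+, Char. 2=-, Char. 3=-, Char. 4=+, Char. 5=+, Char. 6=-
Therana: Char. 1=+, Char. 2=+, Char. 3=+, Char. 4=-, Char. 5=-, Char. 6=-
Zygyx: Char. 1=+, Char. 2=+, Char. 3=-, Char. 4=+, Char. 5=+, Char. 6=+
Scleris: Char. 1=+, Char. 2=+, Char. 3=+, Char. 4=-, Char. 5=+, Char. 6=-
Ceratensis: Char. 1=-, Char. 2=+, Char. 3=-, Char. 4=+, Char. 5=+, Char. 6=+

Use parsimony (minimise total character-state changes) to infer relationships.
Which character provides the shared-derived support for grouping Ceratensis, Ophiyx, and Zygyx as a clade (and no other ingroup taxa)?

Char. 3

Character polarity is set by the outgroup: the derived state is whichever differs from the outgroup's state, so for Char. 1, Char. 2, Char. 3 the derived state is '-', and for the remaining characters it is '+'.
Char. 1: derived state '-' in Ceratensis only — an autapomorphy, so it tells us nothing about relationships among taxa.
Char. 2: derived state '-' in Ophiyx only — an autapomorphy, so it tells us nothing about relationships among taxa.
Char. 3 (derived state '-') is shared by Ceratensis, Ophiyx, and Zygyx — a synapomorphy uniting that clade.
Char. 4: derived state '+' in Ceratensis, Lithinus, Ophiyx, and Zygyx only — synapomorphy for {Ceratensis, Lithinus, Ophiyx, Zygyx}.
All ingroup taxa share the derived state '+' for Char. 5; it defines the ingroup but does not resolve relationships within it.
Char. 6 (derived state '+') is shared by Ceratensis and Zygyx — a synapomorphy uniting that clade.
Most parsimonious ingroup topology: (Scleris,(Lithinus,((Zygyx,Ceratensis),Ophiyx))).
The clade {Ceratensis, Ophiyx, Zygyx} is supported by Char. 3: its derived state '-' occurs in exactly those taxa and in no other taxon (including the outgroup).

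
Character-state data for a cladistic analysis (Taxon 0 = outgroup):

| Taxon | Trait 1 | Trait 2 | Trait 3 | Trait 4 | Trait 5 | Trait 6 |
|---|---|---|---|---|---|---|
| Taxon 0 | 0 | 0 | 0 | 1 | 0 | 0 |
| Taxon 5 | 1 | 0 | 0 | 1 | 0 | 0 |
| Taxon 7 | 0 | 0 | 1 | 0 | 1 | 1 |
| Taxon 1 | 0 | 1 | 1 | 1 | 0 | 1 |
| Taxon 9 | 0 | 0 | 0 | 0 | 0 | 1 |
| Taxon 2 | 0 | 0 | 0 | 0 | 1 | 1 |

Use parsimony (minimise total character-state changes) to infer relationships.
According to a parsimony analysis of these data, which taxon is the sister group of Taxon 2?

Character polarity is set by the outgroup: the derived state is whichever differs from the outgroup's state, so for Trait 4 the derived state is '0', and for the remaining characters it is '1'.
Trait 1 (derived state '1') is unique to Taxon 5 (autapomorphy; uninformative for grouping).
Trait 2 (derived state '1') is unique to Taxon 1 (autapomorphy; uninformative for grouping).
Trait 3 groups Taxon 1 and Taxon 7, which is incompatible with the clades supported by the remaining characters; treating it as convergent (homoplasy) costs fewer steps than any alternative tree.
Trait 4 (derived state '0') is shared by Taxon 2, Taxon 7, and Taxon 9 — a synapomorphy uniting that clade.
Trait 5 (derived state '1') is shared by Taxon 2 and Taxon 7 — a synapomorphy uniting that clade.
Trait 6: derived state '1' in Taxon 1, Taxon 2, Taxon 7, and Taxon 9 only — synapomorphy for {Taxon 1, Taxon 2, Taxon 7, Taxon 9}.
Most parsimonious ingroup topology: (Taxon 5,(((Taxon 7,Taxon 2),Taxon 9),Taxon 1)).
Taxon 2 and Taxon 7 form a cherry on this tree, so they are sister taxa.

Taxon 7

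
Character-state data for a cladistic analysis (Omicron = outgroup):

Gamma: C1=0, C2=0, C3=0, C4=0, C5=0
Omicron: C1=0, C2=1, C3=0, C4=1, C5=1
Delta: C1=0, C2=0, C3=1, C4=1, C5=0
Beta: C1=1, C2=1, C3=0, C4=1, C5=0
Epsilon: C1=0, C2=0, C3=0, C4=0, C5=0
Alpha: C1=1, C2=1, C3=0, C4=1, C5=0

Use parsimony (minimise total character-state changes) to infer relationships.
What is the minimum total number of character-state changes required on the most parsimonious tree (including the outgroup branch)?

5

Character polarity is set by the outgroup: the derived state is whichever differs from the outgroup's state, so for C2, C4, C5 the derived state is '0', and for the remaining characters it is '1'.
C1: derived state '1' in Alpha and Beta only — synapomorphy for {Alpha, Beta}.
C2: derived state '0' in Delta, Epsilon, and Gamma only — synapomorphy for {Delta, Epsilon, Gamma}.
C3: derived state '1' in Delta only — an autapomorphy, so it tells us nothing about relationships among taxa.
C4: derived state '0' in Epsilon and Gamma only — synapomorphy for {Epsilon, Gamma}.
All ingroup taxa share the derived state '0' for C5; it defines the ingroup but does not resolve relationships within it.
Most parsimonious ingroup topology: (((Epsilon,Gamma),Delta),(Alpha,Beta)).
Changes per character on this tree: C1: 1; C2: 1; C3: 1; C4: 1; C5: 1.
Total = 5.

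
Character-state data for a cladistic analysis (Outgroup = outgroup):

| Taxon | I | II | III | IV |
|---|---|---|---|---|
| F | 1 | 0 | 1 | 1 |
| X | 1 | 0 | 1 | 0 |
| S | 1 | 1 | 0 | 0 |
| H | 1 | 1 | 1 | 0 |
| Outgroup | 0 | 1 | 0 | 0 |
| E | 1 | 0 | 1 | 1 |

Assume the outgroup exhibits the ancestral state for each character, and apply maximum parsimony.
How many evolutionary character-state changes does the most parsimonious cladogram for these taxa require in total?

4

Character polarity is set by the outgroup: the derived state is whichever differs from the outgroup's state, so for II the derived state is '0', and for the remaining characters it is '1'.
I (derived state '1') is shared by all ingroup taxa — unites the whole ingroup.
II: derived state '0' in E, F, and X only — synapomorphy for {E, F, X}.
III: derived state '1' in E, F, H, and X only — synapomorphy for {E, F, H, X}.
IV: derived state '1' in E and F only — synapomorphy for {E, F}.
Most parsimonious ingroup topology: (S,(((F,E),X),H)).
Changes per character on this tree: I: 1; II: 1; III: 1; IV: 1.
Total = 4.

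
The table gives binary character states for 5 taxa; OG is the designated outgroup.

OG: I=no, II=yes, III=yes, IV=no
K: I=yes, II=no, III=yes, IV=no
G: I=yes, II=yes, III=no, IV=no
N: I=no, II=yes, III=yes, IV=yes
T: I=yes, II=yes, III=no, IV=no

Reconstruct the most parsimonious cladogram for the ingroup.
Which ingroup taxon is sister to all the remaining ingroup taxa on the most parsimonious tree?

Character polarity is set by the outgroup: the derived state is whichever differs from the outgroup's state, so for II, III the derived state is 'no', and for the remaining characters it is 'yes'.
Only G, K, and T show the derived state 'yes' for I, supporting them as a clade.
II (derived state 'no') is unique to K (autapomorphy; uninformative for grouping).
Only G and T show the derived state 'no' for III, supporting them as a clade.
IV: derived state 'yes' in N only — an autapomorphy, so it tells us nothing about relationships among taxa.
Most parsimonious ingroup topology: ((K,(G,T)),N).
N is sister to the clade containing all other ingroup taxa, so it is the earliest-diverging (most basal) ingroup lineage.

N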